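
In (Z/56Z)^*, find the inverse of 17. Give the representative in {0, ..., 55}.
Apply the extended Euclidean algorithm to (56, 17), tracking rows (r, s, t) with s·56 + t·17 = r. Each division r_prev = q·r_cur + r_new produces the new row as (previous row) − q·(current row):
  row A: (56, 1, 0)   [1·56 + 0·17 = 56]
  row B: (17, 0, 1)   [0·56 + 1·17 = 17]
  56 = 3·17 + 5   → row C = row A − 3·row B = (5, 1, −3)   [check: 1·56 − 3·17 = 5]
  17 = 3·5 + 2   → row D = row B − 3·row C = (2, −3, 10)   [check: −3·56 + 10·17 = 2]
  5 = 2·2 + 1   → row E = row C − 2·row D = (1, 7, −23)   [check: 7·56 − 23·17 = 1]
  2 = 2·1 + 0   → remainder 0, stop. gcd = 1 (last nonzero row E).
The gcd is 1, so 17 is invertible mod 56. The last nonzero row gives 7·56 − 23·17 = 1, so t = −23. So 17^(−1) ≡ −23 ≡ 33 (mod 56). Verify: 17 · 33 = 561 ≡ 1 (mod 56). ✓

Final answer: 17^(−1) ≡ 33 (mod 56)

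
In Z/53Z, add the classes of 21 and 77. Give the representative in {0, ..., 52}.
45

Reduce the summands first: 77 ≡ 24 (mod 53), so 21 + 77 ≡ 21 + 24 (mod 53). 21 + 24 = 45; 45 = 0·53 + 45, so (21 + 77) mod 53 = 45.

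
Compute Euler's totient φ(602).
φ is multiplicative, with φ(p^e) = p^e − p^(e−1). Factorise 602 = 2 · 7 · 43. Then
  φ(602) = (2 − 1) · (7 − 1) · (43 − 1) = 1 · 6 · 42 = 252.

Final answer: φ(602) = 252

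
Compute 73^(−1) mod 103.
Apply the extended Euclidean algorithm to (103, 73), tracking rows (r, s, t) with s·103 + t·73 = r. Each division r_prev = q·r_cur + r_new produces the new row as (previous row) − q·(current row):
  row A: (103, 1, 0)   [1·103 + 0·73 = 103]
  row B: (73, 0, 1)   [0·103 + 1·73 = 73]
  103 = 1·73 + 30   → row C = row A − 1·row B = (30, 1, −1)   [check: 1·103 − 1·73 = 30]
  73 = 2·30 + 13   → row D = row B − 2·row C = (13, −2, 3)   [check: −2·103 + 3·73 = 13]
  30 = 2·13 + 4   → row E = row C − 2·row D = (4, 5, −7)   [check: 5·103 − 7·73 = 4]
  13 = 3·4 + 1   → row F = row D − 3·row E = (1, −17, 24)   [check: −17·103 + 24·73 = 1]
  4 = 4·1 + 0   → remainder 0, stop. gcd = 1 (last nonzero row F).
The gcd is 1, so 73 is invertible mod 103. The last nonzero row gives −17·103 + 24·73 = 1, so t = 24. So 73^(−1) ≡ 24 (mod 103). Verify: 73 · 24 = 1752 ≡ 1 (mod 103). ✓

Final answer: 73^(−1) ≡ 24 (mod 103)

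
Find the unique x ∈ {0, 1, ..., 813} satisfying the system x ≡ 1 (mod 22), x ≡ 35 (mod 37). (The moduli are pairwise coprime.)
The moduli 22, 37 are pairwise coprime, so by the CRT there is a unique solution mod 22·37 = 814.
Solve by successive substitution. Start with x ≡ 1 (mod 22).
  Combine with x ≡ 35 (mod 37): write x = 1 + 22·t and require 1 + 22·t ≡ 35 (mod 37), i.e. 22·t ≡ 35 − 1 ≡ 34 (mod 37). Since 22^(−1) ≡ 32 (mod 37), t ≡ 32·34 ≡ 15 (mod 37). So x ≡ 1 + 22·15 = 331 (mod 814).
Unique solution in [0, 814): x = 331.

Final answer: x ≡ 331 (mod 814); the representative in [0, 814) is 331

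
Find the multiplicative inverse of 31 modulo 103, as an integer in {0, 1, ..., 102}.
Apply the extended Euclidean algorithm to (103, 31), tracking rows (r, s, t) with s·103 + t·31 = r. Each division r_prev = q·r_cur + r_new produces the new row as (previous row) − q·(current row):
  row A: (103, 1, 0)   [1·103 + 0·31 = 103]
  row B: (31, 0, 1)   [0·103 + 1·31 = 31]
  103 = 3·31 + 10   → row C = row A − 3·row B = (10, 1, −3)   [check: 1·103 − 3·31 = 10]
  31 = 3·10 + 1   → row D = row B − 3·row C = (1, −3, 10)   [check: −3·103 + 10·31 = 1]
  10 = 10·1 + 0   → remainder 0, stop. gcd = 1 (last nonzero row D).
The gcd is 1, so 31 is invertible mod 103. The last nonzero row gives −3·103 + 10·31 = 1, so t = 10. So 31^(−1) ≡ 10 (mod 103). Verify: 31 · 10 = 310 ≡ 1 (mod 103). ✓

Final answer: 31^(−1) ≡ 10 (mod 103)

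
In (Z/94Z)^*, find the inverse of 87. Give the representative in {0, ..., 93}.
Apply the extended Euclidean algorithm to (94, 87), tracking rows (r, s, t) with s·94 + t·87 = r. Each division r_prev = q·r_cur + r_new produces the new row as (previous row) − q·(current row):
  row A: (94, 1, 0)   [1·94 + 0·87 = 94]
  row B: (87, 0, 1)   [0·94 + 1·87 = 87]
  94 = 1·87 + 7   → row C = row A − 1·row B = (7, 1, −1)   [check: 1·94 − 1·87 = 7]
  87 = 12·7 + 3   → row D = row B − 12·row C = (3, −12, 13)   [check: −12·94 + 13·87 = 3]
  7 = 2·3 + 1   → row E = row C − 2·row D = (1, 25, −27)   [check: 25·94 − 27·87 = 1]
  3 = 3·1 + 0   → remainder 0, stop. gcd = 1 (last nonzero row E).
The gcd is 1, so 87 is invertible mod 94. The last nonzero row gives 25·94 − 27·87 = 1, so t = −27. So 87^(−1) ≡ −27 ≡ 67 (mod 94). Verify: 87 · 67 = 5829 ≡ 1 (mod 94). ✓

Final answer: 87^(−1) ≡ 67 (mod 94)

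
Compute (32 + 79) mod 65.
Reduce the summands first: 79 ≡ 14 (mod 65), so 32 + 79 ≡ 32 + 14 (mod 65). 32 + 14 = 46; 46 = 0·65 + 46, so (32 + 79) mod 65 = 46.

Final answer: 46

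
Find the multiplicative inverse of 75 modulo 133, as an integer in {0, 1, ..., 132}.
Apply the extended Euclidean algorithm to (133, 75), tracking rows (r, s, t) with s·133 + t·75 = r. Each division r_prev = q·r_cur + r_new produces the new row as (previous row) − q·(current row):
  row A: (133, 1, 0)   [1·133 + 0·75 = 133]
  row B: (75, 0, 1)   [0·133 + 1·75 = 75]
  133 = 1·75 + 58   → row C = row A − 1·row B = (58, 1, −1)   [check: 1·133 − 1·75 = 58]
  75 = 1·58 + 17   → row D = row B − 1·row C = (17, −1, 2)   [check: −1·133 + 2·75 = 17]
  58 = 3·17 + 7   → row E = row C − 3·row D = (7, 4, −7)   [check: 4·133 − 7·75 = 7]
  17 = 2·7 + 3   → row F = row D − 2·row E = (3, −9, 16)   [check: −9·133 + 16·75 = 3]
  7 = 2·3 + 1   → row G = row E − 2·row F = (1, 22, −39)   [check: 22·133 − 39·75 = 1]
  3 = 3·1 + 0   → remainder 0, stop. gcd = 1 (last nonzero row G).
The gcd is 1, so 75 is invertible mod 133. The last nonzero row gives 22·133 − 39·75 = 1, so t = −39. So 75^(−1) ≡ −39 ≡ 94 (mod 133). Verify: 75 · 94 = 7050 ≡ 1 (mod 133). ✓

Final answer: 75^(−1) ≡ 94 (mod 133)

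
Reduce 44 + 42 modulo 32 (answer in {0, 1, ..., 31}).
Reduce the summands first: 44 ≡ 12, 42 ≡ 10 (mod 32), so 44 + 42 ≡ 12 + 10 (mod 32). 12 + 10 = 22; 22 = 0·32 + 22, so (44 + 42) mod 32 = 22.

Final answer: 22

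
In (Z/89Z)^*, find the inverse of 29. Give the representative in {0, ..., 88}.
29^(−1) ≡ 43 (mod 89)

Apply the extended Euclidean algorithm to (89, 29), tracking rows (r, s, t) with s·89 + t·29 = r. Each division r_prev = q·r_cur + r_new produces the new row as (previous row) − q·(current row):
  row A: (89, 1, 0)   [1·89 + 0·29 = 89]
  row B: (29, 0, 1)   [0·89 + 1·29 = 29]
  89 = 3·29 + 2   → row C = row A − 3·row B = (2, 1, −3)   [check: 1·89 − 3·29 = 2]
  29 = 14·2 + 1   → row D = row B − 14·row C = (1, −14, 43)   [check: −14·89 + 43·29 = 1]
  2 = 2·1 + 0   → remainder 0, stop. gcd = 1 (last nonzero row D).
The gcd is 1, so 29 is invertible mod 89. The last nonzero row gives −14·89 + 43·29 = 1, so t = 43. So 29^(−1) ≡ 43 (mod 89). Verify: 29 · 43 = 1247 ≡ 1 (mod 89). ✓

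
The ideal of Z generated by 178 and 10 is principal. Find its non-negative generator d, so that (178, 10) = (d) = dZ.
(178, 10) = (2); d = 2

In the PID Z, (a, b) is generated by gcd(a, b). Compute gcd(178, 10) with the extended Euclidean algorithm, tracking rows (r, s, t) with s·178 + t·10 = r:
  row A: (178, 1, 0)   [1·178 + 0·10 = 178]
  row B: (10, 0, 1)   [0·178 + 1·10 = 10]
  178 = 17·10 + 8   → row C = row A − 17·row B = (8, 1, −17)   [check: 1·178 − 17·10 = 8]
  10 = 1·8 + 2   → row D = row B − 1·row C = (2, −1, 18)   [check: −1·178 + 18·10 = 2]
  8 = 4·2 + 0   → remainder 0, stop. gcd = 2 (last nonzero row D).
So gcd(178, 10) = 2, with Bézout identity −1·178 + 18·10 = 2. Containment (⊇): the Bézout identity exhibits 2 as an element of (178, 10), giving (2) ⊆ (178, 10). Containment (⊆): since 2 | 178 and 2 | 10 (178 = 2·89, 10 = 2·5), every Z-linear combination of 178 and 10 is divisible by 2, so (178, 10) ⊆ (2). Therefore (178, 10) = (2), d = 2.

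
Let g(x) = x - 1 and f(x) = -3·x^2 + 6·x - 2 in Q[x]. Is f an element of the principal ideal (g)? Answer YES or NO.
NO

In Q[x] the ideal (g) consists of all multiples of g, so f ∈ (g) iff g | f, i.e. iff the remainder of f on division by g is 0. Divide f by g (g is monic, so eliminate the leading term of the running remainder at each step):
  leading term -3·x^2: subtract (-3·x)·g(x) = -3·x^2 + 3·x, leaving 3·x - 2
  leading term 3·x: subtract (3)·g(x) = 3·x - 3, leaving 1
The remainder r(x) = 1 ≠ 0 (and deg r < deg g), so g ∤ f, i.e. f ∉ (g).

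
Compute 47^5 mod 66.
23

Use repeated squaring. Binary(5) = 101. Walk through the bits of the exponent 5 left-to-right: at each bit after the leading one, square the running value, then multiply by 47 if the bit is 1 (always reducing mod 66):
  bit 1 = 1 (leading): start with 47.
  bit 2 = 0: square 47^2 = 2209 ≡ 31 (mod 66).
  bit 3 = 1: square 31^2 = 961 ≡ 37; bit is 1, so multiply 37·47 = 1739 ≡ 23 (mod 66).
Final value: 47^5 ≡ 23 (mod 66).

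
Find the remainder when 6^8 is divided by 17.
16

Use repeated squaring. Binary(8) = 1000. Walk through the bits of the exponent 8 left-to-right: at each bit after the leading one, square the running value, then multiply by 6 if the bit is 1 (always reducing mod 17):
  bit 1 = 1 (leading): start with 6.
  bit 2 = 0: square 6^2 = 36 ≡ 2 (mod 17).
  bit 3 = 0: square 2^2 = 4 (mod 17).
  bit 4 = 0: square 4^2 = 16 (mod 17).
Final value: 6^8 ≡ 16 (mod 17).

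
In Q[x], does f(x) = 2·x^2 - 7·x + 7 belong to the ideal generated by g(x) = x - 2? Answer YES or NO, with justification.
NO

In Q[x] the ideal (g) consists of all multiples of g, so f ∈ (g) iff g | f, i.e. iff the remainder of f on division by g is 0. Divide f by g (g is monic, so eliminate the leading term of the running remainder at each step):
  leading term 2·x^2: subtract (2·x)·g(x) = 2·x^2 - 4·x, leaving 7 - 3·x
  leading term -3·x: subtract (-3)·g(x) = 6 - 3·x, leaving 1
The remainder r(x) = 1 ≠ 0 (and deg r < deg g), so g ∤ f, i.e. f ∉ (g).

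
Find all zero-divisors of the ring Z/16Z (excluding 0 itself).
nonzero zero-divisors of Z/16Z = {2, 4, 6, 8, 10, 12, 14}

An element a ∈ Z/16Z (with a ≠ 0) is a zero-divisor iff gcd(a, 16) > 1 (because a is a unit precisely when gcd(a, n) = 1, and in Z/nZ every nonzero, non-unit element is a zero-divisor). Scan a = 1, ..., 15 and keep those with gcd(a, 16) > 1:
  gcd(2, 16) = 2, gcd(4, 16) = 4, gcd(6, 16) = 2, gcd(8, 16) = 8, gcd(10, 16) = 2, gcd(12, 16) = 4, gcd(14, 16) = 2.
All other a ∈ {1, ..., 15} have gcd(a, 16) = 1 and are units. So the nonzero zero-divisors are exactly the 7 values of a appearing in this scan.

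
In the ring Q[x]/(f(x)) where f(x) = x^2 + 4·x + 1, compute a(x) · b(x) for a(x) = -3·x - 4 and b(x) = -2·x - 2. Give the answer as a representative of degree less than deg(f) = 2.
a · b ≡ 2 - 10·x (mod f(x))

First multiply in Q[x] without reducing: a · b = 6·x^2 + 14·x + 8. Now divide by f(x) = x^2 + 4·x + 1, eliminating the leading term at each step:
  leading term 6·x^2: subtract (6)·f(x) = 6·x^2 + 24·x + 6, leaving 2 - 10·x
The degree is now < 2, so this is the remainder. Hence a · b ≡ 2 - 10·x in Q[x]/(f).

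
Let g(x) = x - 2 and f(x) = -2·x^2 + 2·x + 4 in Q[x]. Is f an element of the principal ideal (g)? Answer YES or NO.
In Q[x] the ideal (g) consists of all multiples of g, so f ∈ (g) iff g | f, i.e. iff the remainder of f on division by g is 0. Divide f by g (g is monic, so eliminate the leading term of the running remainder at each step):
  leading term -2·x^2: subtract (-2·x)·g(x) = -2·x^2 + 4·x, leaving 4 - 2·x
  leading term -2·x: subtract (-2)·g(x) = 4 - 2·x, leaving 0
The remainder is 0, so f(x) = g(x) · h(x) with h(x) = -2·x - 2. Hence g | f, i.e. f ∈ (g).

Final answer: YES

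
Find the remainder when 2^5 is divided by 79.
Use repeated squaring. Binary(5) = 101. Walk through the bits of the exponent 5 left-to-right: at each bit after the leading one, square the running value, then multiply by 2 if the bit is 1 (always reducing mod 79):
  bit 1 = 1 (leading): start with 2.
  bit 2 = 0: square 2^2 = 4 (mod 79).
  bit 3 = 1: square 4^2 = 16; bit is 1, so multiply 16·2 = 32 (mod 79).
Final value: 2^5 ≡ 32 (mod 79).

Final answer: 32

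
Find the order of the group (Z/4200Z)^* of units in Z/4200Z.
|(Z/4200Z)^*| = 960

(Z/4200Z)^* consists of the classes a with gcd(a, 4200) = 1, so its order is φ(4200). φ is multiplicative, with φ(p^e) = p^e − p^(e−1). Factorise 4200 = 2^3 · 3 · 5^2 · 7. Then
  φ(4200) = (2^3 − 2^2) · (3 − 1) · (5^2 − 5^1) · (7 − 1) = 4 · 2 · 20 · 6 = 960.
Thus |(Z/4200Z)^*| = 960.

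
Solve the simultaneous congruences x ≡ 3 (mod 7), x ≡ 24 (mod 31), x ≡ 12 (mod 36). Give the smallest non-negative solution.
The moduli 7, 31, 36 are pairwise coprime, so by the CRT there is a unique solution mod 7·31·36 = 7812.
Solve by successive substitution. Start with x ≡ 3 (mod 7).
  Combine with x ≡ 24 (mod 31): write x = 3 + 7·t and require 3 + 7·t ≡ 24 (mod 31), i.e. 7·t ≡ 24 − 3 ≡ 21 (mod 31). Since 7^(−1) ≡ 9 (mod 31), t ≡ 9·21 ≡ 3 (mod 31). So x ≡ 3 + 7·3 = 24 (mod 217).
  Combine with x ≡ 12 (mod 36): write x = 24 + 217·t and require 24 + 217·t ≡ 12 (mod 36), i.e. 217·t ≡ 12 − 24 ≡ 24 (mod 36). Since 217^(−1) ≡ 1 (mod 36) (217 ≡ 1 (mod 36)), t ≡ 1·24 ≡ 24 (mod 36). So x ≡ 24 + 217·24 = 5232 (mod 7812).
Unique solution in [0, 7812): x = 5232.

Final answer: x ≡ 5232 (mod 7812); the representative in [0, 7812) is 5232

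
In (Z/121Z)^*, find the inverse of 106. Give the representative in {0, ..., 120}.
106^(−1) ≡ 8 (mod 121)

Apply the extended Euclidean algorithm to (121, 106), tracking rows (r, s, t) with s·121 + t·106 = r. Each division r_prev = q·r_cur + r_new produces the new row as (previous row) − q·(current row):
  row A: (121, 1, 0)   [1·121 + 0·106 = 121]
  row B: (106, 0, 1)   [0·121 + 1·106 = 106]
  121 = 1·106 + 15   → row C = row A − 1·row B = (15, 1, −1)   [check: 1·121 − 1·106 = 15]
  106 = 7·15 + 1   → row D = row B − 7·row C = (1, −7, 8)   [check: −7·121 + 8·106 = 1]
  15 = 15·1 + 0   → remainder 0, stop. gcd = 1 (last nonzero row D).
The gcd is 1, so 106 is invertible mod 121. The last nonzero row gives −7·121 + 8·106 = 1, so t = 8. So 106^(−1) ≡ 8 (mod 121). Verify: 106 · 8 = 848 ≡ 1 (mod 121). ✓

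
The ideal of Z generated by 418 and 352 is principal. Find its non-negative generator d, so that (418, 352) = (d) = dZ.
In the PID Z, (a, b) is generated by gcd(a, b). Compute gcd(418, 352) with the extended Euclidean algorithm, tracking rows (r, s, t) with s·418 + t·352 = r:
  row A: (418, 1, 0)   [1·418 + 0·352 = 418]
  row B: (352, 0, 1)   [0·418 + 1·352 = 352]
  418 = 1·352 + 66   → row C = row A − 1·row B = (66, 1, −1)   [check: 1·418 − 1·352 = 66]
  352 = 5·66 + 22   → row D = row B − 5·row C = (22, −5, 6)   [check: −5·418 + 6·352 = 22]
  66 = 3·22 + 0   → remainder 0, stop. gcd = 22 (last nonzero row D).
So gcd(418, 352) = 22, with Bézout identity −5·418 + 6·352 = 22. Containment (⊇): the Bézout identity exhibits 22 as an element of (418, 352), giving (22) ⊆ (418, 352). Containment (⊆): since 22 | 418 and 22 | 352 (418 = 22·19, 352 = 22·16), every Z-linear combination of 418 and 352 is divisible by 22, so (418, 352) ⊆ (22). Therefore (418, 352) = (22), d = 22.

Final answer: (418, 352) = (22); d = 22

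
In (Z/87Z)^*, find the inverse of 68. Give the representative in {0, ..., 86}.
68^(−1) ≡ 32 (mod 87)

Apply the extended Euclidean algorithm to (87, 68), tracking rows (r, s, t) with s·87 + t·68 = r. Each division r_prev = q·r_cur + r_new produces the new row as (previous row) − q·(current row):
  row A: (87, 1, 0)   [1·87 + 0·68 = 87]
  row B: (68, 0, 1)   [0·87 + 1·68 = 68]
  87 = 1·68 + 19   → row C = row A − 1·row B = (19, 1, −1)   [check: 1·87 − 1·68 = 19]
  68 = 3·19 + 11   → row D = row B − 3·row C = (11, −3, 4)   [check: −3·87 + 4·68 = 11]
  19 = 1·11 + 8   → row E = row C − 1·row D = (8, 4, −5)   [check: 4·87 − 5·68 = 8]
  11 = 1·8 + 3   → row F = row D − 1·row E = (3, −7, 9)   [check: −7·87 + 9·68 = 3]
  8 = 2·3 + 2   → row G = row E − 2·row F = (2, 18, −23)   [check: 18·87 − 23·68 = 2]
  3 = 1·2 + 1   → row H = row F − 1·row G = (1, −25, 32)   [check: −25·87 + 32·68 = 1]
  2 = 2·1 + 0   → remainder 0, stop. gcd = 1 (last nonzero row H).
The gcd is 1, so 68 is invertible mod 87. The last nonzero row gives −25·87 + 32·68 = 1, so t = 32. So 68^(−1) ≡ 32 (mod 87). Verify: 68 · 32 = 2176 ≡ 1 (mod 87). ✓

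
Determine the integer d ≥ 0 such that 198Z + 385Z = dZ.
In the PID Z, (a, b) is generated by gcd(a, b). Compute gcd(385, 198) with the extended Euclidean algorithm, tracking rows (r, s, t) with s·385 + t·198 = r:
  row A: (385, 1, 0)   [1·385 + 0·198 = 385]
  row B: (198, 0, 1)   [0·385 + 1·198 = 198]
  385 = 1·198 + 187   → row C = row A − 1·row B = (187, 1, −1)   [check: 1·385 − 1·198 = 187]
  198 = 1·187 + 11   → row D = row B − 1·row C = (11, −1, 2)   [check: −1·385 + 2·198 = 11]
  187 = 17·11 + 0   → remainder 0, stop. gcd = 11 (last nonzero row D).
So gcd(198, 385) = 11, with Bézout identity −1·385 + 2·198 = 11. Containment (⊇): the Bézout identity exhibits 11 as an element of (198, 385), giving (11) ⊆ (198, 385). Containment (⊆): since 11 | 198 and 11 | 385 (198 = 11·18, 385 = 11·35), every Z-linear combination of 198 and 385 is divisible by 11, so (198, 385) ⊆ (11). Therefore (198, 385) = (11), d = 11.

Final answer: (198, 385) = (11); d = 11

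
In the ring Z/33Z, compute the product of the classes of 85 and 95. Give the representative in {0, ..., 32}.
23

Reduce the factors first: 85 ≡ 19, 95 ≡ 29 (mod 33), so 85 · 95 ≡ 19 · 29 (mod 33). 19 · 29 = 551. Dividing by 33: 551 = 16·33 + 23. So (85 · 95) mod 33 = 23.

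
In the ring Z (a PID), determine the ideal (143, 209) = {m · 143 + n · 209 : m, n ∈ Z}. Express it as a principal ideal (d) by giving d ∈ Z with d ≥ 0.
(143, 209) = (11); d = 11

In the PID Z, (a, b) is generated by gcd(a, b). Compute gcd(209, 143) with the extended Euclidean algorithm, tracking rows (r, s, t) with s·209 + t·143 = r:
  row A: (209, 1, 0)   [1·209 + 0·143 = 209]
  row B: (143, 0, 1)   [0·209 + 1·143 = 143]
  209 = 1·143 + 66   → row C = row A − 1·row B = (66, 1, −1)   [check: 1·209 − 1·143 = 66]
  143 = 2·66 + 11   → row D = row B − 2·row C = (11, −2, 3)   [check: −2·209 + 3·143 = 11]
  66 = 6·11 + 0   → remainder 0, stop. gcd = 11 (last nonzero row D).
So gcd(143, 209) = 11, with Bézout identity −2·209 + 3·143 = 11. Containment (⊇): the Bézout identity exhibits 11 as an element of (143, 209), giving (11) ⊆ (143, 209). Containment (⊆): since 11 | 143 and 11 | 209 (143 = 11·13, 209 = 11·19), every Z-linear combination of 143 and 209 is divisible by 11, so (143, 209) ⊆ (11). Therefore (143, 209) = (11), d = 11.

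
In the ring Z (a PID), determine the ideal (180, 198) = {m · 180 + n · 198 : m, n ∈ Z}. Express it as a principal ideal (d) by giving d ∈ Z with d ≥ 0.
(180, 198) = (18); d = 18

In the PID Z, (a, b) is generated by gcd(a, b). Compute gcd(198, 180) with the extended Euclidean algorithm, tracking rows (r, s, t) with s·198 + t·180 = r:
  row A: (198, 1, 0)   [1·198 + 0·180 = 198]
  row B: (180, 0, 1)   [0·198 + 1·180 = 180]
  198 = 1·180 + 18   → row C = row A − 1·row B = (18, 1, −1)   [check: 1·198 − 1·180 = 18]
  180 = 10·18 + 0   → remainder 0, stop. gcd = 18 (last nonzero row C).
So gcd(180, 198) = 18, with Bézout identity 1·198 − 1·180 = 18. Containment (⊇): the Bézout identity exhibits 18 as an element of (180, 198), giving (18) ⊆ (180, 198). Containment (⊆): since 18 | 180 and 18 | 198 (180 = 18·10, 198 = 18·11), every Z-linear combination of 180 and 198 is divisible by 18, so (180, 198) ⊆ (18). Therefore (180, 198) = (18), d = 18.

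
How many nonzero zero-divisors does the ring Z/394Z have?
In Z/394Z each nonzero element is either a unit (gcd with 394 is 1) or a zero-divisor (gcd > 1). The number of units is φ(394): factorise 394 = 2 · 197, so φ(394) = (2 − 1) · (197 − 1) = 1 · 196 = 196. The nonzero elements number 394 − 1 = 393. Hence the nonzero zero-divisors number 393 − 196 = 197.

Final answer: Z/394Z has 197 nonzero zero-divisors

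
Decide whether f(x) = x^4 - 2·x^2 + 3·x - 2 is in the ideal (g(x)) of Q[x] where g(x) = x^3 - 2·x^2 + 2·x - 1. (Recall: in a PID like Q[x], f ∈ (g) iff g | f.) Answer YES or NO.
In Q[x] the ideal (g) consists of all multiples of g, so f ∈ (g) iff g | f, i.e. iff the remainder of f on division by g is 0. Divide f by g (g is monic, so eliminate the leading term of the running remainder at each step):
  leading term x^4: subtract (x)·g(x) = x^4 - 2·x^3 + 2·x^2 - x, leaving 2·x^3 - 4·x^2 + 4·x - 2
  leading term 2·x^3: subtract (2)·g(x) = 2·x^3 - 4·x^2 + 4·x - 2, leaving 0
The remainder is 0, so f(x) = g(x) · h(x) with h(x) = x + 2. Hence g | f, i.e. f ∈ (g).

Final answer: YES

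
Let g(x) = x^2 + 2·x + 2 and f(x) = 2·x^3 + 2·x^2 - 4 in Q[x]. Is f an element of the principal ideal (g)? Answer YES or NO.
In Q[x] the ideal (g) consists of all multiples of g, so f ∈ (g) iff g | f, i.e. iff the remainder of f on division by g is 0. Divide f by g (g is monic, so eliminate the leading term of the running remainder at each step):
  leading term 2·x^3: subtract (2·x)·g(x) = 2·x^3 + 4·x^2 + 4·x, leaving -2·x^2 - 4·x - 4
  leading term -2·x^2: subtract (-2)·g(x) = -2·x^2 - 4·x - 4, leaving 0
The remainder is 0, so f(x) = g(x) · h(x) with h(x) = 2·x - 2. Hence g | f, i.e. f ∈ (g).

Final answer: YES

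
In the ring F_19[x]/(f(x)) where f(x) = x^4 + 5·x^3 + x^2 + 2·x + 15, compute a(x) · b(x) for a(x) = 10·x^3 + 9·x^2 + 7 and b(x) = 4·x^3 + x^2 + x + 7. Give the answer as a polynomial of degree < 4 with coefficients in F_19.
a · b ≡ 8·x^3 + 17·x^2 + 2·x + 5 (mod f(x))

Multiply as integer polynomials: a · b = 40·x^6 + 46·x^5 + 19·x^4 + 107·x^3 + 70·x^2 + 7·x + 49. Reducing coefficients mod 19: a · b ≡ 2·x^6 + 8·x^5 + 12·x^3 + 13·x^2 + 7·x + 11. Now divide by f(x) = x^4 + 5·x^3 + x^2 + 2·x + 15 in F_19[x], eliminating the leading term at each step:
  leading term 2·x^6: subtract (2·x^2)·f(x) = 2·x^6 + 10·x^5 + 2·x^4 + 4·x^3 + 11·x^2, leaving 17·x^5 + 17·x^4 + 8·x^3 + 2·x^2 + 7·x + 11 (coefficients mod 19)
  leading term 17·x^5: subtract (17·x)·f(x) = 17·x^5 + 9·x^4 + 17·x^3 + 15·x^2 + 8·x, leaving 8·x^4 + 10·x^3 + 6·x^2 + 18·x + 11 (coefficients mod 19)
  leading term 8·x^4: subtract (8)·f(x) = 8·x^4 + 2·x^3 + 8·x^2 + 16·x + 6, leaving 8·x^3 + 17·x^2 + 2·x + 5 (coefficients mod 19)
The degree is now < 4, so this is the remainder. Hence a · b ≡ 8·x^3 + 17·x^2 + 2·x + 5 in F_19[x]/(f).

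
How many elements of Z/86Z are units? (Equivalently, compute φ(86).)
An element a ∈ Z/86Z is a unit iff gcd(a, 86) = 1, so the number of units is φ(86). φ is multiplicative, with φ(p^e) = p^e − p^(e−1). Factorise 86 = 2 · 43. Then
  φ(86) = (2 − 1) · (43 − 1) = 1 · 42 = 42.

Final answer: Z/86Z has φ(86) = 42 units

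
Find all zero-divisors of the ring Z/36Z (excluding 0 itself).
An element a ∈ Z/36Z (with a ≠ 0) is a zero-divisor iff gcd(a, 36) > 1 (because a is a unit precisely when gcd(a, n) = 1, and in Z/nZ every nonzero, non-unit element is a zero-divisor). Scan a = 1, ..., 35 and keep those with gcd(a, 36) > 1:
  gcd(2, 36) = 2, gcd(3, 36) = 3, gcd(4, 36) = 4, gcd(6, 36) = 6, gcd(8, 36) = 4, gcd(9, 36) = 9, gcd(10, 36) = 2, gcd(12, 36) = 12, gcd(14, 36) = 2, gcd(15, 36) = 3, gcd(16, 36) = 4, gcd(18, 36) = 18, gcd(20, 36) = 4, gcd(21, 36) = 3, gcd(22, 36) = 2, gcd(24, 36) = 12, gcd(26, 36) = 2, gcd(27, 36) = 9, gcd(28, 36) = 4, gcd(30, 36) = 6, gcd(32, 36) = 4, gcd(33, 36) = 3, gcd(34, 36) = 2.
All other a ∈ {1, ..., 35} have gcd(a, 36) = 1 and are units. So the nonzero zero-divisors are exactly the 23 values of a appearing in this scan.

Final answer: nonzero zero-divisors of Z/36Z = {2, 3, 4, 6, 8, 9, 10, 12, 14, 15, 16, 18, 20, 21, 22, 24, 26, 27, 28, 30, 32, 33, 34}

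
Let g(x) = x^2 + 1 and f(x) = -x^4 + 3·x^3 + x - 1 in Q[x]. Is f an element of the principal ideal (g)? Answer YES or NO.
In Q[x] the ideal (g) consists of all multiples of g, so f ∈ (g) iff g | f, i.e. iff the remainder of f on division by g is 0. Divide f by g (g is monic, so eliminate the leading term of the running remainder at each step):
  leading term -x^4: subtract (-x^2)·g(x) = -x^4 - x^2, leaving 3·x^3 + x^2 + x - 1
  leading term 3·x^3: subtract (3·x)·g(x) = 3·x^3 + 3·x, leaving x^2 - 2·x - 1
  leading term x^2: subtract (1)·g(x) = x^2 + 1, leaving -2·x - 2
The remainder r(x) = -2·x - 2 ≠ 0 (and deg r < deg g), so g ∤ f, i.e. f ∉ (g).

Final answer: NO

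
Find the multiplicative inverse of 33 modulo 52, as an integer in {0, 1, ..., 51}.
33^(−1) ≡ 41 (mod 52)

Apply the extended Euclidean algorithm to (52, 33), tracking rows (r, s, t) with s·52 + t·33 = r. Each division r_prev = q·r_cur + r_new produces the new row as (previous row) − q·(current row):
  row A: (52, 1, 0)   [1·52 + 0·33 = 52]
  row B: (33, 0, 1)   [0·52 + 1·33 = 33]
  52 = 1·33 + 19   → row C = row A − 1·row B = (19, 1, −1)   [check: 1·52 − 1·33 = 19]
  33 = 1·19 + 14   → row D = row B − 1·row C = (14, −1, 2)   [check: −1·52 + 2·33 = 14]
  19 = 1·14 + 5   → row E = row C − 1·row D = (5, 2, −3)   [check: 2·52 − 3·33 = 5]
  14 = 2·5 + 4   → row F = row D − 2·row E = (4, −5, 8)   [check: −5·52 + 8·33 = 4]
  5 = 1·4 + 1   → row G = row E − 1·row F = (1, 7, −11)   [check: 7·52 − 11·33 = 1]
  4 = 4·1 + 0   → remainder 0, stop. gcd = 1 (last nonzero row G).
The gcd is 1, so 33 is invertible mod 52. The last nonzero row gives 7·52 − 11·33 = 1, so t = −11. So 33^(−1) ≡ −11 ≡ 41 (mod 52). Verify: 33 · 41 = 1353 ≡ 1 (mod 52). ✓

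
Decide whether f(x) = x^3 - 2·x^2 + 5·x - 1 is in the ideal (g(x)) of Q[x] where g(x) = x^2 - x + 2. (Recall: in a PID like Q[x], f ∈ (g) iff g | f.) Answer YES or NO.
In Q[x] the ideal (g) consists of all multiples of g, so f ∈ (g) iff g | f, i.e. iff the remainder of f on division by g is 0. Divide f by g (g is monic, so eliminate the leading term of the running remainder at each step):
  leading term x^3: subtract (x)·g(x) = x^3 - x^2 + 2·x, leaving -x^2 + 3·x - 1
  leading term -x^2: subtract (-1)·g(x) = -x^2 + x - 2, leaving 2·x + 1
The remainder r(x) = 2·x + 1 ≠ 0 (and deg r < deg g), so g ∤ f, i.e. f ∉ (g).

Final answer: NO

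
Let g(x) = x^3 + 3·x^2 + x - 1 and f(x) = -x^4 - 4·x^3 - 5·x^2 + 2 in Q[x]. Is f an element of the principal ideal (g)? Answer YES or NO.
NO

In Q[x] the ideal (g) consists of all multiples of g, so f ∈ (g) iff g | f, i.e. iff the remainder of f on division by g is 0. Divide f by g (g is monic, so eliminate the leading term of the running remainder at each step):
  leading term -x^4: subtract (-x)·g(x) = -x^4 - 3·x^3 - x^2 + x, leaving -x^3 - 4·x^2 - x + 2
  leading term -x^3: subtract (-1)·g(x) = -x^3 - 3·x^2 - x + 1, leaving 1 - x^2
The remainder r(x) = 1 - x^2 ≠ 0 (and deg r < deg g), so g ∤ f, i.e. f ∉ (g).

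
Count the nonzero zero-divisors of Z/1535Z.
Z/1535Z has 310 nonzero zero-divisors

In Z/1535Z each nonzero element is either a unit (gcd with 1535 is 1) or a zero-divisor (gcd > 1). The number of units is φ(1535): factorise 1535 = 5 · 307, so φ(1535) = (5 − 1) · (307 − 1) = 4 · 306 = 1224. The nonzero elements number 1535 − 1 = 1534. Hence the nonzero zero-divisors number 1534 − 1224 = 310.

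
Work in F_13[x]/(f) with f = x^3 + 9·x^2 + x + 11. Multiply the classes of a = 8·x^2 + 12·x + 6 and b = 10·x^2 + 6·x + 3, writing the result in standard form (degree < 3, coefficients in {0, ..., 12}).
a · b ≡ 4·x + 6 (mod f(x))

Multiply as integer polynomials: a · b = 80·x^4 + 168·x^3 + 156·x^2 + 72·x + 18. Reducing coefficients mod 13: a · b ≡ 2·x^4 + 12·x^3 + 7·x + 5. Now divide by f(x) = x^3 + 9·x^2 + x + 11 in F_13[x], eliminating the leading term at each step:
  leading term 2·x^4: subtract (2·x)·f(x) = 2·x^4 + 5·x^3 + 2·x^2 + 9·x, leaving 7·x^3 + 11·x^2 + 11·x + 5 (coefficients mod 13)
  leading term 7·x^3: subtract (7)·f(x) = 7·x^3 + 11·x^2 + 7·x + 12, leaving 4·x + 6 (coefficients mod 13)
The degree is now < 3, so this is the remainder. Hence a · b ≡ 4·x + 6 in F_13[x]/(f).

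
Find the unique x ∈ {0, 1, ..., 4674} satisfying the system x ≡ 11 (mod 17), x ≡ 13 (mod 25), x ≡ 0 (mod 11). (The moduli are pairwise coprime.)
The moduli 17, 25, 11 are pairwise coprime, so by the CRT there is a unique solution mod 17·25·11 = 4675.
Solve by successive substitution. Start with x ≡ 11 (mod 17).
  Combine with x ≡ 13 (mod 25): write x = 11 + 17·t and require 11 + 17·t ≡ 13 (mod 25), i.e. 17·t ≡ 13 − 11 ≡ 2 (mod 25). Since 17^(−1) ≡ 3 (mod 25), t ≡ 3·2 ≡ 6 (mod 25). So x ≡ 11 + 17·6 = 113 (mod 425).
  Combine with x ≡ 0 (mod 11): write x = 113 + 425·t and require 113 + 425·t ≡ 0 (mod 11), i.e. 425·t ≡ 0 − 113 ≡ 8 (mod 11). Since 425^(−1) ≡ 8 (mod 11) (425 ≡ 7 (mod 11)), t ≡ 8·8 ≡ 9 (mod 11). So x ≡ 113 + 425·9 = 3938 (mod 4675).
Unique solution in [0, 4675): x = 3938.

Final answer: x ≡ 3938 (mod 4675); the representative in [0, 4675) is 3938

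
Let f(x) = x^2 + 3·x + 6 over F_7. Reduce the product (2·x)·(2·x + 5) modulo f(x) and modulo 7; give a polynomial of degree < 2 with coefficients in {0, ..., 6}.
Multiply as integer polynomials: a · b = 4·x^2 + 10·x. Reducing coefficients mod 7: a · b ≡ 4·x^2 + 3·x. Now divide by f(x) = x^2 + 3·x + 6 in F_7[x], eliminating the leading term at each step:
  leading term 4·x^2: subtract (4)·f(x) = 4·x^2 + 5·x + 3, leaving 5·x + 4 (coefficients mod 7)
The degree is now < 2, so this is the remainder. Hence a · b ≡ 5·x + 4 in F_7[x]/(f).

Final answer: a · b ≡ 5·x + 4 (mod f(x))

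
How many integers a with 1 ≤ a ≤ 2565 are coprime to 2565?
1296

The number of a ∈ {1, ..., 2565} with gcd(a, 2565) = 1 is by definition Euler's totient φ(2565). φ is multiplicative, with φ(p^e) = p^e − p^(e−1). Factorise 2565 = 3^3 · 5 · 19. Then
  φ(2565) = (3^3 − 3^2) · (5 − 1) · (19 − 1) = 18 · 4 · 18 = 1296.
So there are 1296 such integers.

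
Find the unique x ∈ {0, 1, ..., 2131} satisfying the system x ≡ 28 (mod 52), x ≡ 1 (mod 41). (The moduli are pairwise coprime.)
x ≡ 288 (mod 2132); the representative in [0, 2132) is 288

The moduli 52, 41 are pairwise coprime, so by the CRT there is a unique solution mod 52·41 = 2132.
Solve by successive substitution. Start with x ≡ 28 (mod 52).
  Combine with x ≡ 1 (mod 41): write x = 28 + 52·t and require 28 + 52·t ≡ 1 (mod 41), i.e. 52·t ≡ 1 − 28 ≡ 14 (mod 41). Since 52^(−1) ≡ 15 (mod 41) (52 ≡ 11 (mod 41)), t ≡ 15·14 ≡ 5 (mod 41). So x ≡ 28 + 52·5 = 288 (mod 2132).
Unique solution in [0, 2132): x = 288.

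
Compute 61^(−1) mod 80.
Apply the extended Euclidean algorithm to (80, 61), tracking rows (r, s, t) with s·80 + t·61 = r. Each division r_prev = q·r_cur + r_new produces the new row as (previous row) − q·(current row):
  row A: (80, 1, 0)   [1·80 + 0·61 = 80]
  row B: (61, 0, 1)   [0·80 + 1·61 = 61]
  80 = 1·61 + 19   → row C = row A − 1·row B = (19, 1, −1)   [check: 1·80 − 1·61 = 19]
  61 = 3·19 + 4   → row D = row B − 3·row C = (4, −3, 4)   [check: −3·80 + 4·61 = 4]
  19 = 4·4 + 3   → row E = row C − 4·row D = (3, 13, −17)   [check: 13·80 − 17·61 = 3]
  4 = 1·3 + 1   → row F = row D − 1·row E = (1, −16, 21)   [check: −16·80 + 21·61 = 1]
  3 = 3·1 + 0   → remainder 0, stop. gcd = 1 (last nonzero row F).
The gcd is 1, so 61 is invertible mod 80. The last nonzero row gives −16·80 + 21·61 = 1, so t = 21. So 61^(−1) ≡ 21 (mod 80). Verify: 61 · 21 = 1281 ≡ 1 (mod 80). ✓

Final answer: 61^(−1) ≡ 21 (mod 80)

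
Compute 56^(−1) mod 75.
Apply the extended Euclidean algorithm to (75, 56), tracking rows (r, s, t) with s·75 + t·56 = r. Each division r_prev = q·r_cur + r_new produces the new row as (previous row) − q·(current row):
  row A: (75, 1, 0)   [1·75 + 0·56 = 75]
  row B: (56, 0, 1)   [0·75 + 1·56 = 56]
  75 = 1·56 + 19   → row C = row A − 1·row B = (19, 1, −1)   [check: 1·75 − 1·56 = 19]
  56 = 2·19 + 18   → row D = row B − 2·row C = (18, −2, 3)   [check: −2·75 + 3·56 = 18]
  19 = 1·18 + 1   → row E = row C − 1·row D = (1, 3, −4)   [check: 3·75 − 4·56 = 1]
  18 = 18·1 + 0   → remainder 0, stop. gcd = 1 (last nonzero row E).
The gcd is 1, so 56 is invertible mod 75. The last nonzero row gives 3·75 − 4·56 = 1, so t = −4. So 56^(−1) ≡ −4 ≡ 71 (mod 75). Verify: 56 · 71 = 3976 ≡ 1 (mod 75). ✓

Final answer: 56^(−1) ≡ 71 (mod 75)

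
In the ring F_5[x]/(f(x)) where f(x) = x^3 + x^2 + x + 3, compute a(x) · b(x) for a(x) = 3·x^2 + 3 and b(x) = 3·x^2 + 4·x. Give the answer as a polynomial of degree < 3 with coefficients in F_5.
Multiply as integer polynomials: a · b = 9·x^4 + 12·x^3 + 9·x^2 + 12·x. Reducing coefficients mod 5: a · b ≡ 4·x^4 + 2·x^3 + 4·x^2 + 2·x. Now divide by f(x) = x^3 + x^2 + x + 3 in F_5[x], eliminating the leading term at each step:
  leading term 4·x^4: subtract (4·x)·f(x) = 4·x^4 + 4·x^3 + 4·x^2 + 2·x, leaving 3·x^3 (coefficients mod 5)
  leading term 3·x^3: subtract (3)·f(x) = 3·x^3 + 3·x^2 + 3·x + 4, leaving 2·x^2 + 2·x + 1 (coefficients mod 5)
The degree is now < 3, so this is the remainder. Hence a · b ≡ 2·x^2 + 2·x + 1 in F_5[x]/(f).

Final answer: a · b ≡ 2·x^2 + 2·x + 1 (mod f(x))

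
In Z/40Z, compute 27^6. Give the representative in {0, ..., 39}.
9

Use repeated squaring. Binary(6) = 110. Walk through the bits of the exponent 6 left-to-right: at each bit after the leading one, square the running value, then multiply by 27 if the bit is 1 (always reducing mod 40):
  bit 1 = 1 (leading): start with 27.
  bit 2 = 1: square 27^2 = 729 ≡ 9; bit is 1, so multiply 9·27 = 243 ≡ 3 (mod 40).
  bit 3 = 0: square 3^2 = 9 (mod 40).
Final value: 27^6 ≡ 9 (mod 40).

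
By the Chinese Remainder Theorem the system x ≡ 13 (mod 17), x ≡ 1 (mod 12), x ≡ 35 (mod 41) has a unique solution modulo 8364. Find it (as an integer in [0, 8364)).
The moduli 17, 12, 41 are pairwise coprime, so by the CRT there is a unique solution mod 17·12·41 = 8364.
Solve by successive substitution. Start with x ≡ 13 (mod 17).
  Combine with x ≡ 1 (mod 12): write x = 13 + 17·t and require 13 + 17·t ≡ 1 (mod 12), i.e. 17·t ≡ 1 − 13 ≡ 0 (mod 12). Since 17^(−1) ≡ 5 (mod 12) (17 ≡ 5 (mod 12)), t ≡ 5·0 ≡ 0 (mod 12). So x ≡ 13 + 17·0 = 13 (mod 204).
  Combine with x ≡ 35 (mod 41): write x = 13 + 204·t and require 13 + 204·t ≡ 35 (mod 41), i.e. 204·t ≡ 35 − 13 ≡ 22 (mod 41). Since 204^(−1) ≡ 40 (mod 41) (204 ≡ 40 (mod 41)), t ≡ 40·22 ≡ 19 (mod 41). So x ≡ 13 + 204·19 = 3889 (mod 8364).
Unique solution in [0, 8364): x = 3889.

Final answer: x ≡ 3889 (mod 8364); the representative in [0, 8364) is 3889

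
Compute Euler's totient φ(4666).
φ is multiplicative, with φ(p^e) = p^e − p^(e−1). Factorise 4666 = 2 · 2333. Then
  φ(4666) = (2 − 1) · (2333 − 1) = 1 · 2332 = 2332.

Final answer: φ(4666) = 2332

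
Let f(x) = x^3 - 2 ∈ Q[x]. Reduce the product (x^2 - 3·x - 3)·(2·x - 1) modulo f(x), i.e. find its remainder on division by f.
First multiply in Q[x] without reducing: a · b = 2·x^3 - 7·x^2 - 3·x + 3. Now divide by f(x) = x^3 - 2, eliminating the leading term at each step:
  leading term 2·x^3: subtract (2)·f(x) = 2·x^3 - 4, leaving -7·x^2 - 3·x + 7
The degree is now < 3, so this is the remainder. Hence a · b ≡ -7·x^2 - 3·x + 7 in Q[x]/(f).

Final answer: a · b ≡ -7·x^2 - 3·x + 7 (mod f(x))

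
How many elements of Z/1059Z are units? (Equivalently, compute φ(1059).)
An element a ∈ Z/1059Z is a unit iff gcd(a, 1059) = 1, so the number of units is φ(1059). φ is multiplicative, with φ(p^e) = p^e − p^(e−1). Factorise 1059 = 3 · 353. Then
  φ(1059) = (3 − 1) · (353 − 1) = 2 · 352 = 704.

Final answer: Z/1059Z has φ(1059) = 704 units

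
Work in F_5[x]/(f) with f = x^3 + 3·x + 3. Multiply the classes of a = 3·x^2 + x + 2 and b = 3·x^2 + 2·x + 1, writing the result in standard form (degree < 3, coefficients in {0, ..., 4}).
a · b ≡ 4·x^2 + x (mod f(x))

Multiply as integer polynomials: a · b = 9·x^4 + 9·x^3 + 11·x^2 + 5·x + 2. Reducing coefficients mod 5: a · b ≡ 4·x^4 + 4·x^3 + x^2 + 2. Now divide by f(x) = x^3 + 3·x + 3 in F_5[x], eliminating the leading term at each step:
  leading term 4·x^4: subtract (4·x)·f(x) = 4·x^4 + 2·x^2 + 2·x, leaving 4·x^3 + 4·x^2 + 3·x + 2 (coefficients mod 5)
  leading term 4·x^3: subtract (4)·f(x) = 4·x^3 + 2·x + 2, leaving 4·x^2 + x (coefficients mod 5)
The degree is now < 3, so this is the remainder. Hence a · b ≡ 4·x^2 + x in F_5[x]/(f).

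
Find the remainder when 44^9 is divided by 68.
Use repeated squaring. Binary(9) = 1001. Walk through the bits of the exponent 9 left-to-right: at each bit after the leading one, square the running value, then multiply by 44 if the bit is 1 (always reducing mod 68):
  bit 1 = 1 (leading): start with 44.
  bit 2 = 0: square 44^2 = 1936 ≡ 32 (mod 68).
  bit 3 = 0: square 32^2 = 1024 ≡ 4 (mod 68).
  bit 4 = 1: square 4^2 = 16; bit is 1, so multiply 16·44 = 704 ≡ 24 (mod 68).
Final value: 44^9 ≡ 24 (mod 68).

Final answer: 24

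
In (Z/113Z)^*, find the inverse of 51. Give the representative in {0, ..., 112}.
Apply the extended Euclidean algorithm to (113, 51), tracking rows (r, s, t) with s·113 + t·51 = r. Each division r_prev = q·r_cur + r_new produces the new row as (previous row) − q·(current row):
  row A: (113, 1, 0)   [1·113 + 0·51 = 113]
  row B: (51, 0, 1)   [0·113 + 1·51 = 51]
  113 = 2·51 + 11   → row C = row A − 2·row B = (11, 1, −2)   [check: 1·113 − 2·51 = 11]
  51 = 4·11 + 7   → row D = row B − 4·row C = (7, −4, 9)   [check: −4·113 + 9·51 = 7]
  11 = 1·7 + 4   → row E = row C − 1·row D = (4, 5, −11)   [check: 5·113 − 11·51 = 4]
  7 = 1·4 + 3   → row F = row D − 1·row E = (3, −9, 20)   [check: −9·113 + 20·51 = 3]
  4 = 1·3 + 1   → row G = row E − 1·row F = (1, 14, −31)   [check: 14·113 − 31·51 = 1]
  3 = 3·1 + 0   → remainder 0, stop. gcd = 1 (last nonzero row G).
The gcd is 1, so 51 is invertible mod 113. The last nonzero row gives 14·113 − 31·51 = 1, so t = −31. So 51^(−1) ≡ −31 ≡ 82 (mod 113). Verify: 51 · 82 = 4182 ≡ 1 (mod 113). ✓

Final answer: 51^(−1) ≡ 82 (mod 113)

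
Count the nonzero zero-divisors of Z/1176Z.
Z/1176Z has 839 nonzero zero-divisors

In Z/1176Z each nonzero element is either a unit (gcd with 1176 is 1) or a zero-divisor (gcd > 1). The number of units is φ(1176): factorise 1176 = 2^3 · 3 · 7^2, so φ(1176) = (2^3 − 2^2) · (3 − 1) · (7^2 − 7^1) = 4 · 2 · 42 = 336. The nonzero elements number 1176 − 1 = 1175. Hence the nonzero zero-divisors number 1175 − 336 = 839.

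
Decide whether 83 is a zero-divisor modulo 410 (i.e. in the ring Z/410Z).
NO

gcd(83, 410) = 1, so 83 is a unit in Z/410Z (it has a multiplicative inverse). A unit cannot be a zero-divisor: if 83·b ≡ 0 then multiplying both sides by 83^(−1) gives b ≡ 0. So 83 is not a zero-divisor.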